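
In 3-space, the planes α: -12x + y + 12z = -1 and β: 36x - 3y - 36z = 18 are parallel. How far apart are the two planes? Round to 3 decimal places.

Rescale β by 1/(-3): -12x + y + 12z = -6. Then distance = |-1 − (-6)| / √289 ≈ 0.294.

0.294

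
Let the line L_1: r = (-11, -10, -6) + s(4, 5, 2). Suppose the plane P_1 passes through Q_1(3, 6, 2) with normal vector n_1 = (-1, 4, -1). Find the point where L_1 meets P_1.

(1, 5, 0)

P_1: n_1·r = n_1·Q_1 gives -x + 4y - z = 19.
Substitute r = (-11, -10, -6) + t(4, 5, 2) into the plane: -23 + 14t = 19, so t = 3.
Intersection: (-11, -10, -6) + 3·(4, 5, 2) = (1, 5, 0).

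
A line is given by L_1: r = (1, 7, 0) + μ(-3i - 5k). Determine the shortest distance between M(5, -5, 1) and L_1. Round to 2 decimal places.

12.35

Taking (1, 7, 0) on L_1 with direction v = (-3, 0, -5): w = M − (1, 7, 0) = (4, -12, 1), and w × v = (60, 17, -36).
Distance = |w × v| / |v| = √5185 / √34 ≈ 12.35.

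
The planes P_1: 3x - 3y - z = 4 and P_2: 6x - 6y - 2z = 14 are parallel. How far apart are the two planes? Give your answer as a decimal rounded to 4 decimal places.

0.6882

Rescale P_2 by 1/2: 3x - 3y - z = 7. Then distance = |4 − 7| / √19 ≈ 0.6882.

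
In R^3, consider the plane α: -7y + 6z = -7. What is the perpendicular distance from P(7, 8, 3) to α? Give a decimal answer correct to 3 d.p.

n·P − d = (0)·(7) + (-7)·(8) + (6)·(3) − (-7) = -31; |n| = √85.
Distance = |-31| / √85 = 31/√85 ≈ 3.362.

3.362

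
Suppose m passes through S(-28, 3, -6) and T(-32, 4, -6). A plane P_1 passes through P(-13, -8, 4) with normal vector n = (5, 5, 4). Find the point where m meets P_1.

(-12, -1, -6)

A direction vector for m is T − S = (-4, 1, 0).
P_1: n·r = n·P gives 5x + 5y + 4z = -89.
Substitute r = (-28, 3, -6) + t(-4, 1, 0) into the plane: -149 + (-15)t = -89, so t = -4.
Intersection: (-28, 3, -6) + (-4)·(-4, 1, 0) = (-12, -1, -6).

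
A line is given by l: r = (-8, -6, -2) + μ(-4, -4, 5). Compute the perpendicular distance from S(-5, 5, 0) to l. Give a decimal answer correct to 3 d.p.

Taking (-8, -6, -2) on l with direction v = (-4, -4, 5): w = S − (-8, -6, -2) = (3, 11, 2), and w × v = (63, -23, 32).
Distance = |w × v| / |v| = √5522 / √57 ≈ 9.843.

9.843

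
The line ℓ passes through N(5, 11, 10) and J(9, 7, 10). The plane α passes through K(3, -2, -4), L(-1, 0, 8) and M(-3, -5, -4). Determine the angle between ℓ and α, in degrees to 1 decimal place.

A direction vector for ℓ is J − N = (4, -4, 0).
KL = (-4, 2, 12), KM = (-6, -3, 0); a normal to α is KL × KM = (36, -72, 24).
Using K: α has equation 36x - 72y + 24z = 156.
sin θ = |n·v| / (|n||v|) = |432| / (√7056 · √32) = 0.90914.
θ ≈ 65.4°.

65.4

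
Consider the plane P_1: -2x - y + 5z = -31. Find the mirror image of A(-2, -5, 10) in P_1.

(10, 1, -20)

λ = (n·A − d)/|n|² = (59 − (-31))/30 = 3.
Reflection = A − 2λn = (-2, -5, 10) − 6·(-2, -1, 5) = (10, 1, -20).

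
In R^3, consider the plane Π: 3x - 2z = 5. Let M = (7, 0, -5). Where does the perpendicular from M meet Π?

(1, 0, -1)

Foot = M − λn with λ = (n·M − d)/|n|² = (31 − 5)/13 = 2.
Foot = (7, 0, -5) − 2·(3, 0, -2) = (1, 0, -1).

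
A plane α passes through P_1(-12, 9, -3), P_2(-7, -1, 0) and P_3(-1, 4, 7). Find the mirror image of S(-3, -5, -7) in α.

P_1P_2 = (5, -10, 3), P_1P_3 = (11, -5, 10); a normal to α is P_1P_2 × P_1P_3 = (-85, -17, 85).
Using P_1: α has equation -85x - 17y + 85z = 612.
λ = (n·S − d)/|n|² = (-255 − 612)/14739 = -1/17.
Reflection = S − 2λn = (-3, -5, -7) − (-2/17)·(-85, -17, 85) = (-13, -7, 3).

(-13, -7, 3)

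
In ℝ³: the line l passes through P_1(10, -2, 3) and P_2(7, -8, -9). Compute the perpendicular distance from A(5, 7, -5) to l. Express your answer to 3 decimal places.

12.362

A direction vector for l is P_2 − P_1 = (-3, -6, -12).
Taking (10, -2, 3) on l with direction v = (-3, -6, -12): w = A − (10, -2, 3) = (-5, 9, -8), and w × v = (-156, -36, 57).
Distance = |w × v| / |v| = √28881 / √189 ≈ 12.362.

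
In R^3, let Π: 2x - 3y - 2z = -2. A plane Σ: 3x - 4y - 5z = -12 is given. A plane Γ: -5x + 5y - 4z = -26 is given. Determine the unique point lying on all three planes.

Solving the 3×3 linear system 2x - 3y - 2z = -2, 3x - 4y - 5z = -12, -5x + 5y - 4z = -26 (e.g. by elimination or Cramer's rule, determinant = -19) gives (0, -2, 4).

(0, -2, 4)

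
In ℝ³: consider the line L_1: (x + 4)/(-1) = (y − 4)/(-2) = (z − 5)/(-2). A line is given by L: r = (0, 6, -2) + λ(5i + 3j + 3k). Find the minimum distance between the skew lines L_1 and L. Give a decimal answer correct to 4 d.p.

6.3640

L_1 has direction (-1, -2, -2) through (-4, 4, 5).
Common perpendicular direction n = (-1, -2, -2) × (5, 3, 3) = (0, -7, 7).
With w = (0, 6, -2) − (-4, 4, 5) = (4, 2, -7), w · n = -63.
Distance = |w · n| / |n| = |-63| / √98 ≈ 6.3640.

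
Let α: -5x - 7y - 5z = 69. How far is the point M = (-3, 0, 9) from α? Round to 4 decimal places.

n·M − d = (-5)·(-3) + (-7)·(0) + (-5)·(9) − 69 = -99; |n| = √99.
Distance = |-99| / √99 = 99/√99 ≈ 9.9499.

9.9499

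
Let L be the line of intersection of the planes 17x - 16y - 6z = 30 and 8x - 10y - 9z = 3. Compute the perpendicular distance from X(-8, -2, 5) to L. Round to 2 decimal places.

6.90

Direction of L: (17, -16, -6) × (8, -10, -9) = (84, 105, -42).
A point on L: solving the two plane equations with x = 4 gives (4, 2, 1).
Taking (4, 2, 1) on L with direction v = (84, 105, -42): w = X − (4, 2, 1) = (-12, -4, 4), and w × v = (-252, -168, -924).
Distance = |w × v| / |v| = √945504 / √19845 ≈ 6.90.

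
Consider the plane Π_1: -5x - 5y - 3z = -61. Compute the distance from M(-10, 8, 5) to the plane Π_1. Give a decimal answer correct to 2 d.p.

7.29

n·M − d = (-5)·(-10) + (-5)·(8) + (-3)·(5) − (-61) = 56; |n| = √59.
Distance = |56| / √59 = 56/√59 ≈ 7.29.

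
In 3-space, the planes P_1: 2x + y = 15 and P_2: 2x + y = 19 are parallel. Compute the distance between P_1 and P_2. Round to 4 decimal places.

1.7889

Same normal n = (2, 1, 0) with |n| = √5; distance = |15 − 19| / |n| = 4/√5 ≈ 1.7889.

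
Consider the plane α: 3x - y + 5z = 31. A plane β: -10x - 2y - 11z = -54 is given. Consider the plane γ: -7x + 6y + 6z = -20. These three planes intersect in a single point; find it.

Solving the 3×3 linear system 3x - y + 5z = 31, -10x - 2y - 11z = -54, -7x + 6y + 6z = -20 (e.g. by elimination or Cramer's rule, determinant = -345) gives (2, -5, 4).

(2, -5, 4)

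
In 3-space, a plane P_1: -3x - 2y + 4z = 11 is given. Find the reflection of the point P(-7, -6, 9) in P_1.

(5, 2, -7)

λ = (n·P − d)/|n|² = (69 − 11)/29 = 2.
Reflection = P − 2λn = (-7, -6, 9) − 4·(-3, -2, 4) = (5, 2, -7).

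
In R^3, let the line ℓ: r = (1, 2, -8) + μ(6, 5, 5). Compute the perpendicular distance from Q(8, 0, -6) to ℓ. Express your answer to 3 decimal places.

Taking (1, 2, -8) on ℓ with direction v = (6, 5, 5): w = Q − (1, 2, -8) = (7, -2, 2), and w × v = (-20, -23, 47).
Distance = |w × v| / |v| = √3138 / √86 ≈ 6.041.

6.041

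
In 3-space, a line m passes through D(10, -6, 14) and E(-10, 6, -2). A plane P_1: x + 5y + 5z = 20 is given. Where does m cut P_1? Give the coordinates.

(-5, 3, 2)

A direction vector for m is E − D = (-20, 12, -16).
Substitute r = (10, -6, 14) + t(-20, 12, -16) into the plane: 50 + (-40)t = 20, so t = 3/4.
Intersection: (10, -6, 14) + (3/4)·(-20, 12, -16) = (-5, 3, 2).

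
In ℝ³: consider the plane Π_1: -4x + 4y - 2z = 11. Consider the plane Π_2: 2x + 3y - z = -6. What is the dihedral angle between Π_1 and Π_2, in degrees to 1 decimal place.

cos θ = |n₁·n₂| / (|n₁||n₂|) = |6| / (√36 · √14).
θ = arccos(0.26726) ≈ 74.5°.

74.5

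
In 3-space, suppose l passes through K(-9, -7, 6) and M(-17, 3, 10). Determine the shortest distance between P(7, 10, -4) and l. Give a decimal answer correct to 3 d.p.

A direction vector for l is M − K = (-8, 10, 4).
Taking (-9, -7, 6) on l with direction v = (-8, 10, 4): w = P − (-9, -7, 6) = (16, 17, -10), and w × v = (168, 16, 296).
Distance = |w × v| / |v| = √116096 / √180 ≈ 25.396.

25.396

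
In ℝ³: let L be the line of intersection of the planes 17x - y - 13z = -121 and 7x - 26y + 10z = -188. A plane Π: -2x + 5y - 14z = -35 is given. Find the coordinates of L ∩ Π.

(-2, 9, 6)

Direction of L: (17, -1, -13) × (7, -26, 10) = (-348, -261, -435).
A point on L: solving the two plane equations with x = 2 gives (2, 12, 11).
Substitute r = (2, 12, 11) + t(-348, -261, -435) into the plane: -98 + 5481t = -35, so t = 1/87.
Intersection: (2, 12, 11) + (1/87)·(-348, -261, -435) = (-2, 9, 6).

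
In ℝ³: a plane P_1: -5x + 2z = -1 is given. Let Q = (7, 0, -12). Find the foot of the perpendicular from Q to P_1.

(-3, 0, -8)

Foot = Q − λn with λ = (n·Q − d)/|n|² = (-59 − (-1))/29 = -2.
Foot = (7, 0, -12) − (-2)·(-5, 0, 2) = (-3, 0, -8).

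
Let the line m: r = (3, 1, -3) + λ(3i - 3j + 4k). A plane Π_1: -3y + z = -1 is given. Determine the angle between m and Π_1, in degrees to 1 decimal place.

44.8

sin θ = |n·v| / (|n||v|) = |13| / (√10 · √34) = 0.70502.
θ ≈ 44.8°.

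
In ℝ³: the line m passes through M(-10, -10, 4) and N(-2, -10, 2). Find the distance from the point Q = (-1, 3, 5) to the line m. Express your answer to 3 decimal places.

A direction vector for m is N − M = (8, 0, -2).
Taking (-10, -10, 4) on m with direction v = (8, 0, -2): w = Q − (-10, -10, 4) = (9, 13, 1), and w × v = (-26, 26, -104).
Distance = |w × v| / |v| = √12168 / √68 ≈ 13.377.

13.377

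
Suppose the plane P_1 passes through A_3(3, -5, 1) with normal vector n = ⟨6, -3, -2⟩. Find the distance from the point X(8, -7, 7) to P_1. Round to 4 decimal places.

3.4286

P_1: n·r = n·A_3 gives 6x - 3y - 2z = 31.
n·X − d = (6)·(8) + (-3)·(-7) + (-2)·(7) − 31 = 24; |n| = √49.
Distance = |24| / √49 = 24/√49 ≈ 3.4286.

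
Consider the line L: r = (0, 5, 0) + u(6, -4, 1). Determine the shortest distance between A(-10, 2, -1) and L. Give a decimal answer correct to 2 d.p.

Taking (0, 5, 0) on L with direction v = (6, -4, 1): w = A − (0, 5, 0) = (-10, -3, -1), and w × v = (-7, 4, 58).
Distance = |w × v| / |v| = √3429 / √53 ≈ 8.04.

8.04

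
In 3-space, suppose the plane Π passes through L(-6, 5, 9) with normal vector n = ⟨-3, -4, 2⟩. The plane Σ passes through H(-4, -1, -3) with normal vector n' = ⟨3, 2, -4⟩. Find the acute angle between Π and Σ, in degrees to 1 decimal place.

30.5

Π: n·r = n·L gives -3x - 4y + 2z = 16.
Σ: n'·r = n'·H gives 3x + 2y - 4z = -2.
cos θ = |n₁·n₂| / (|n₁||n₂|) = |-25| / (√29 · √29).
θ = arccos(0.86207) ≈ 30.5°.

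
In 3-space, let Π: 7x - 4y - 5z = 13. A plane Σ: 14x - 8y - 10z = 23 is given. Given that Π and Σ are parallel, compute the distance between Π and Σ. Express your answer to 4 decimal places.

Rescale Σ by 1/2: 7x - 4y - 5z = 23/2. Then distance = |13 − (23/2)| / √90 ≈ 0.1581.

0.1581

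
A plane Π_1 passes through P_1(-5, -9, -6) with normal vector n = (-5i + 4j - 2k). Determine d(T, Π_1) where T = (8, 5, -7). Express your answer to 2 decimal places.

1.04

Π_1: n·r = n·P_1 gives -5x + 4y - 2z = 1.
n·T − d = (-5)·(8) + (4)·(5) + (-2)·(-7) − 1 = -7; |n| = √45.
Distance = |-7| / √45 = 7/√45 ≈ 1.04.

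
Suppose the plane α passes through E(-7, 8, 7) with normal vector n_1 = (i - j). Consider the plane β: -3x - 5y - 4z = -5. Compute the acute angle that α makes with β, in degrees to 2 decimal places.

78.46

α: n_1·r = n_1·E gives x - y = -15.
cos θ = |n₁·n₂| / (|n₁||n₂|) = |2| / (√2 · √50).
θ = arccos(0.20000) ≈ 78.46°.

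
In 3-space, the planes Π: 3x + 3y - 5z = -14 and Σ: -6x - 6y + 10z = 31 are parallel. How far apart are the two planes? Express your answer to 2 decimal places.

0.23

Rescale Σ by 1/(-2): 3x + 3y - 5z = -31/2. Then distance = |-14 − (-31/2)| / √43 ≈ 0.23.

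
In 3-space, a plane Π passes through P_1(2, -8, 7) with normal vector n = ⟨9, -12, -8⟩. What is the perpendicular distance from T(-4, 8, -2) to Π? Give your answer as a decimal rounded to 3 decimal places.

10.235

Π: n·r = n·P_1 gives 9x - 12y - 8z = 58.
n·T − d = (9)·(-4) + (-12)·(8) + (-8)·(-2) − 58 = -174; |n| = √289.
Distance = |-174| / √289 = 174/√289 ≈ 10.235.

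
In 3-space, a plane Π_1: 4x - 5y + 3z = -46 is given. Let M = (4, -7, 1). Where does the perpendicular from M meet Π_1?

(-4, 3, -5)

Foot = M − λn with λ = (n·M − d)/|n|² = (54 − (-46))/50 = 2.
Foot = (4, -7, 1) − 2·(4, -5, 3) = (-4, 3, -5).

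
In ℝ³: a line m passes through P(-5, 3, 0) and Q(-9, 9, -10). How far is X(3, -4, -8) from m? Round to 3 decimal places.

13.295

A direction vector for m is Q − P = (-4, 6, -10).
Taking (-5, 3, 0) on m with direction v = (-4, 6, -10): w = X − (-5, 3, 0) = (8, -7, -8), and w × v = (118, 112, 20).
Distance = |w × v| / |v| = √26868 / √152 ≈ 13.295.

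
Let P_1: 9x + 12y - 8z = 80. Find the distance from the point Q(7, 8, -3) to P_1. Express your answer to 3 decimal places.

n·Q − d = (9)·(7) + (12)·(8) + (-8)·(-3) − 80 = 103; |n| = √289.
Distance = |103| / √289 = 103/√289 ≈ 6.059.

6.059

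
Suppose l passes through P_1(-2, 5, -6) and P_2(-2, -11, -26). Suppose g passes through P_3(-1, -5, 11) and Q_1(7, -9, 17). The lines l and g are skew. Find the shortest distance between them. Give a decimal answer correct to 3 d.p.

13.328

A direction vector for l is P_2 − P_1 = (0, -16, -20).
A direction vector for g is Q_1 − P_3 = (8, -4, 6).
Common perpendicular direction n = (0, -16, -20) × (8, -4, 6) = (-176, -160, 128).
With w = (-1, -5, 11) − (-2, 5, -6) = (1, -10, 17), w · n = 3600.
Distance = |w · n| / |n| = |3600| / √72960 ≈ 13.328.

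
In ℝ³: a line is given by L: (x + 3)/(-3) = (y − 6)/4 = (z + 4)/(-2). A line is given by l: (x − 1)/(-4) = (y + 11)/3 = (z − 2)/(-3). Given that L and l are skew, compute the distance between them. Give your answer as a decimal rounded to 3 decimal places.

3.774

L has direction (-3, 4, -2) through (-3, 6, -4).
l has direction (-4, 3, -3) through (1, -11, 2).
Common perpendicular direction n = (-3, 4, -2) × (-4, 3, -3) = (-6, -1, 7).
With w = (1, -11, 2) − (-3, 6, -4) = (4, -17, 6), w · n = 35.
Distance = |w · n| / |n| = |35| / √86 ≈ 3.774.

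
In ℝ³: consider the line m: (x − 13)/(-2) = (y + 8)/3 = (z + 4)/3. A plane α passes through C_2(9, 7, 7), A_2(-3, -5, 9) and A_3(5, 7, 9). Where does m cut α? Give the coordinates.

(5, 4, 8)

m has direction (-2, 3, 3) through (13, -8, -4).
C_2A_2 = (-12, -12, 2), C_2A_3 = (-4, 0, 2); a normal to α is C_2A_2 × C_2A_3 = (-24, 16, -48).
Using C_2: α has equation -24x + 16y - 48z = -440.
Substitute r = (13, -8, -4) + t(-2, 3, 3) into the plane: -248 + (-48)t = -440, so t = 4.
Intersection: (13, -8, -4) + 4·(-2, 3, 3) = (5, 4, 8).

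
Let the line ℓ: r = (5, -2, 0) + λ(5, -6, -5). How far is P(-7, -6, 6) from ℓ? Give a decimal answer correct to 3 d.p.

12.056

Taking (5, -2, 0) on ℓ with direction v = (5, -6, -5): w = P − (5, -2, 0) = (-12, -4, 6), and w × v = (56, -30, 92).
Distance = |w × v| / |v| = √12500 / √86 ≈ 12.056.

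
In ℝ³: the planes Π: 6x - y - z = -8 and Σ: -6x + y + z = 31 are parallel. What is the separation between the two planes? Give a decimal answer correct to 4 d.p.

Rescale Σ by 1/(-1): 6x - y - z = -31. Then distance = |-8 − (-31)| / √38 ≈ 3.7311.

3.7311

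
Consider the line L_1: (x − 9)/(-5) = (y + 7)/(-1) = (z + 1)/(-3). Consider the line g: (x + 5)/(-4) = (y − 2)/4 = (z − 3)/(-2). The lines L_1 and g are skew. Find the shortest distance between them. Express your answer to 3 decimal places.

9.836

L_1 has direction (-5, -1, -3) through (9, -7, -1).
g has direction (-4, 4, -2) through (-5, 2, 3).
Common perpendicular direction n = (-5, -1, -3) × (-4, 4, -2) = (14, 2, -24).
With w = (-5, 2, 3) − (9, -7, -1) = (-14, 9, 4), w · n = -274.
Distance = |w · n| / |n| = |-274| / √776 ≈ 9.836.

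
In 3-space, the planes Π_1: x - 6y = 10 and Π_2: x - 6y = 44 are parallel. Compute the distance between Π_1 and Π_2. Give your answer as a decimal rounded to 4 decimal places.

Same normal n = (1, -6, 0) with |n| = √37; distance = |10 − 44| / |n| = 34/√37 ≈ 5.5896.

5.5896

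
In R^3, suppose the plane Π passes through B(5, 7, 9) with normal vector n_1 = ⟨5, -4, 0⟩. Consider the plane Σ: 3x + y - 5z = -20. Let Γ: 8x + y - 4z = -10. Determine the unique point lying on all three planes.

(1, 2, 5)

Π: n_1·r = n_1·B gives 5x - 4y = -3.
Solving the 3×3 linear system 5x - 4y = -3, 3x + y - 5z = -20, 8x + y - 4z = -10 (e.g. by elimination or Cramer's rule, determinant = 117) gives (1, 2, 5).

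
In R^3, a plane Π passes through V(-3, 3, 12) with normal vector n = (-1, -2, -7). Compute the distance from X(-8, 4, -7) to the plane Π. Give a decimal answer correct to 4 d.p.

18.5073

Π: n·r = n·V gives -x - 2y - 7z = -87.
n·X − d = (-1)·(-8) + (-2)·(4) + (-7)·(-7) − (-87) = 136; |n| = √54.
Distance = |136| / √54 = 136/√54 ≈ 18.5073.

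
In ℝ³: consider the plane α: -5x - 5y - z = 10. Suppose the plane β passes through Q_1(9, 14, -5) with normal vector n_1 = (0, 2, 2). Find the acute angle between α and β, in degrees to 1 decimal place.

β: n_1·r = n_1·Q_1 gives 2y + 2z = 18.
cos θ = |n₁·n₂| / (|n₁||n₂|) = |-12| / (√51 · √8).
θ = arccos(0.59409) ≈ 53.6°.

53.6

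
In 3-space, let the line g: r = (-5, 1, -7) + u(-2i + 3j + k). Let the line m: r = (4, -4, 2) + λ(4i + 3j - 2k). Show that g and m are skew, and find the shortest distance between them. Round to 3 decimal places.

12.075

Common perpendicular direction n = (-2, 3, 1) × (4, 3, -2) = (-9, 0, -18).
With w = (4, -4, 2) − (-5, 1, -7) = (9, -5, 9), w · n = -243.
Since n ≠ 0 the lines are not parallel, and w · n = -243 ≠ 0 so they do not intersect; hence they are skew.
Distance = |w · n| / |n| = |-243| / √405 ≈ 12.075.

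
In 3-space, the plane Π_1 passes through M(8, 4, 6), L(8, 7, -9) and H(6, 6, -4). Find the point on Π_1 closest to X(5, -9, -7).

(5, 6, -4)

ML = (0, 3, -15), MH = (-2, 2, -10); a normal to Π_1 is ML × MH = (0, 30, 6).
Using M: Π_1 has equation 30y + 6z = 156.
Foot = X − λn with λ = (n·X − d)/|n|² = (-312 − 156)/936 = -1/2.
Foot = (5, -9, -7) − (-1/2)·(0, 30, 6) = (5, 6, -4).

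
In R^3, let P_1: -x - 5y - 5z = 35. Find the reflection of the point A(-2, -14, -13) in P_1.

λ = (n·A − d)/|n|² = (137 − 35)/51 = 2.
Reflection = A − 2λn = (-2, -14, -13) − 4·(-1, -5, -5) = (2, 6, 7).

(2, 6, 7)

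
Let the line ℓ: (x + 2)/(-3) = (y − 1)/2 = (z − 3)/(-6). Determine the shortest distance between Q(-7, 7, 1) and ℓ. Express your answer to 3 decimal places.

ℓ has direction (-3, 2, -6) through (-2, 1, 3).
Taking (-2, 1, 3) on ℓ with direction v = (-3, 2, -6): w = Q − (-2, 1, 3) = (-5, 6, -2), and w × v = (-32, -24, 8).
Distance = |w × v| / |v| = √1664 / √49 ≈ 5.827.

5.827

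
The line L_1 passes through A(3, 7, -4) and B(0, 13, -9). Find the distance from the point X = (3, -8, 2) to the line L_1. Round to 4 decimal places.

7.4354

A direction vector for L_1 is B − A = (-3, 6, -5).
Taking (3, 7, -4) on L_1 with direction v = (-3, 6, -5): w = X − (3, 7, -4) = (0, -15, 6), and w × v = (39, -18, -45).
Distance = |w × v| / |v| = √3870 / √70 ≈ 7.4354.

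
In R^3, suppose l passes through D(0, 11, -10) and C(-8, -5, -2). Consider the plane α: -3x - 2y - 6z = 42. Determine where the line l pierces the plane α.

A direction vector for l is C − D = (-8, -16, 8).
Substitute r = (0, 11, -10) + t(-8, -16, 8) into the plane: 38 + 8t = 42, so t = 1/2.
Intersection: (0, 11, -10) + (1/2)·(-8, -16, 8) = (-4, 3, -6).

(-4, 3, -6)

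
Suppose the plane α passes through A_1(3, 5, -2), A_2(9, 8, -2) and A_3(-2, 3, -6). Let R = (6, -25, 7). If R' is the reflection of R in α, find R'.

A_1A_2 = (6, 3, 0), A_1A_3 = (-5, -2, -4); a normal to α is A_1A_2 × A_1A_3 = (-12, 24, 3).
Using A_1: α has equation -12x + 24y + 3z = 78.
λ = (n·R − d)/|n|² = (-651 − 78)/729 = -1.
Reflection = R − 2λn = (6, -25, 7) − (-2)·(-12, 24, 3) = (-18, 23, 13).

(-18, 23, 13)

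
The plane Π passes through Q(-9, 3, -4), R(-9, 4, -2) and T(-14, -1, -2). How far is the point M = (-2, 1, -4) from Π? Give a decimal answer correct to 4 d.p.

QR = (0, 1, 2), QT = (-5, -4, 2); a normal to Π is QR × QT = (10, -10, 5).
Using Q: Π has equation 10x - 10y + 5z = -140.
n·M − d = (10)·(-2) + (-10)·(1) + (5)·(-4) − (-140) = 90; |n| = √225.
Distance = |90| / √225 = 90/√225 ≈ 6.0000.

6.0000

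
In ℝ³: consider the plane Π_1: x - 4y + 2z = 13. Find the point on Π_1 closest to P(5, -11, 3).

(3, -3, -1)

Foot = P − λn with λ = (n·P − d)/|n|² = (55 − 13)/21 = 2.
Foot = (5, -11, 3) − 2·(1, -4, 2) = (3, -3, -1).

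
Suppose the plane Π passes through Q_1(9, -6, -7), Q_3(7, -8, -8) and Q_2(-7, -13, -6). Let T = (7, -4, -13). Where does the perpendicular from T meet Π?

(9, -8, -9)

Q_1Q_3 = (-2, -2, -1), Q_1Q_2 = (-16, -7, 1); a normal to Π is Q_1Q_3 × Q_1Q_2 = (-9, 18, -18).
Using Q_1: Π has equation -9x + 18y - 18z = -63.
Foot = T − λn with λ = (n·T − d)/|n|² = (99 − (-63))/729 = 2/9.
Foot = (7, -4, -13) − (2/9)·(-9, 18, -18) = (9, -8, -9).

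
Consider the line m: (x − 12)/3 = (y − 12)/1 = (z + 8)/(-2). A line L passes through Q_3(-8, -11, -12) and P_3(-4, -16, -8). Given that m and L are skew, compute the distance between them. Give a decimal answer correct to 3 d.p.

m has direction (3, 1, -2) through (12, 12, -8).
A direction vector for L is P_3 − Q_3 = (4, -5, 4).
Common perpendicular direction n = (3, 1, -2) × (4, -5, 4) = (-6, -20, -19).
With w = (-8, -11, -12) − (12, 12, -8) = (-20, -23, -4), w · n = 656.
Distance = |w · n| / |n| = |656| / √797 ≈ 23.237.

23.237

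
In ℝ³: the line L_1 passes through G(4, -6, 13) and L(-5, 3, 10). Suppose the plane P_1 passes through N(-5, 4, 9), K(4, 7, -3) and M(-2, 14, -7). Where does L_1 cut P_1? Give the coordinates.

A direction vector for L_1 is L − G = (-9, 9, -3).
NK = (9, 3, -12), NM = (3, 10, -16); a normal to P_1 is NK × NM = (72, 108, 81).
Using N: P_1 has equation 72x + 108y + 81z = 801.
Substitute r = (4, -6, 13) + t(-9, 9, -3) into the plane: 693 + 81t = 801, so t = 4/3.
Intersection: (4, -6, 13) + (4/3)·(-9, 9, -3) = (-8, 6, 9).

(-8, 6, 9)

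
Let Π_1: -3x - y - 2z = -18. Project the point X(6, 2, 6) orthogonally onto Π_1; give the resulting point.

Foot = X − λn with λ = (n·X − d)/|n|² = (-32 − (-18))/14 = -1.
Foot = (6, 2, 6) − (-1)·(-3, -1, -2) = (3, 1, 4).

(3, 1, 4)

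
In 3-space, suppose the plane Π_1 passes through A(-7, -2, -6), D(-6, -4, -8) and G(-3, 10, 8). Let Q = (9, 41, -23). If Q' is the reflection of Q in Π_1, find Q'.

(-3, -25, 37)

AD = (1, -2, -2), AG = (4, 12, 14); a normal to Π_1 is AD × AG = (-4, -22, 20).
Using A: Π_1 has equation -4x - 22y + 20z = -48.
λ = (n·Q − d)/|n|² = (-1398 − (-48))/900 = -3/2.
Reflection = Q − 2λn = (9, 41, -23) − (-3)·(-4, -22, 20) = (-3, -25, 37).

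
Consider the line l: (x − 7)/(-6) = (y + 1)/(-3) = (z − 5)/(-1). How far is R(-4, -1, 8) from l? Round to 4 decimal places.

6.6119

l has direction (-6, -3, -1) through (7, -1, 5).
Taking (7, -1, 5) on l with direction v = (-6, -3, -1): w = R − (7, -1, 5) = (-11, 0, 3), and w × v = (9, -29, 33).
Distance = |w × v| / |v| = √2011 / √46 ≈ 6.6119.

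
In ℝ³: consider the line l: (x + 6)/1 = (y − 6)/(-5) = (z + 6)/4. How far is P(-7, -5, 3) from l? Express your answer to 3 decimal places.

3.185

l has direction (1, -5, 4) through (-6, 6, -6).
Taking (-6, 6, -6) on l with direction v = (1, -5, 4): w = P − (-6, 6, -6) = (-1, -11, 9), and w × v = (1, 13, 16).
Distance = |w × v| / |v| = √426 / √42 ≈ 3.185.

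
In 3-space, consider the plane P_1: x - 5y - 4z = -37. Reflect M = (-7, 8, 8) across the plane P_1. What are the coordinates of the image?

(-5, -2, 0)

λ = (n·M − d)/|n|² = (-79 − (-37))/42 = -1.
Reflection = M − 2λn = (-7, 8, 8) − (-2)·(1, -5, -4) = (-5, -2, 0).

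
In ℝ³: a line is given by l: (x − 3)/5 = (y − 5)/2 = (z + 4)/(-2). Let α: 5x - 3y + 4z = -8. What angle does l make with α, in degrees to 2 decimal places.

15.71

l has direction (5, 2, -2) through (3, 5, -4).
sin θ = |n·v| / (|n||v|) = |11| / (√50 · √33) = 0.27080.
θ ≈ 15.71°.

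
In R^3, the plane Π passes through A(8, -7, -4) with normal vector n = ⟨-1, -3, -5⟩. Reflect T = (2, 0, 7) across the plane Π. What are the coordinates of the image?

Π: n·r = n·A gives -x - 3y - 5z = 33.
λ = (n·T − d)/|n|² = (-37 − 33)/35 = -2.
Reflection = T − 2λn = (2, 0, 7) − (-4)·(-1, -3, -5) = (-2, -12, -13).

(-2, -12, -13)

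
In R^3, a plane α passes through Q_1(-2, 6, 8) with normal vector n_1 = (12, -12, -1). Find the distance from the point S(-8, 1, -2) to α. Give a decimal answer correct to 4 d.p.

α: n_1·r = n_1·Q_1 gives 12x - 12y - z = -104.
n·S − d = (12)·(-8) + (-12)·(1) + (-1)·(-2) − (-104) = -2; |n| = √289.
Distance = |-2| / √289 = 2/√289 ≈ 0.1176.

0.1176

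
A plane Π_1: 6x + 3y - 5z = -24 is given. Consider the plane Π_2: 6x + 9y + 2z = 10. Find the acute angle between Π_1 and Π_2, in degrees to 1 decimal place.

cos θ = |n₁·n₂| / (|n₁||n₂|) = |53| / (√70 · √121).
θ = arccos(0.57588) ≈ 54.8°.

54.8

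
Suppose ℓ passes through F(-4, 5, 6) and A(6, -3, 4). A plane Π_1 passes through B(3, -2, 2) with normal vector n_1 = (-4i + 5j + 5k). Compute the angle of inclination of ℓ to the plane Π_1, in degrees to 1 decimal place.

58.7

A direction vector for ℓ is A − F = (10, -8, -2).
Π_1: n_1·r = n_1·B gives -4x + 5y + 5z = -12.
sin θ = |n·v| / (|n||v|) = |-90| / (√66 · √168) = 0.85470.
θ ≈ 58.7°.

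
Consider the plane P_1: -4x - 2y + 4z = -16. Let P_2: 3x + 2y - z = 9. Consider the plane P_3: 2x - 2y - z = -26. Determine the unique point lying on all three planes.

Solving the 3×3 linear system -4x - 2y + 4z = -16, 3x + 2y - z = 9, 2x - 2y - z = -26 (e.g. by elimination or Cramer's rule, determinant = -26) gives (-5, 10, -4).

(-5, 10, -4)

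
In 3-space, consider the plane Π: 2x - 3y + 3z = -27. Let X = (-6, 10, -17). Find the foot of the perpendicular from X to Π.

(0, 1, -8)

Foot = X − λn with λ = (n·X − d)/|n|² = (-93 − (-27))/22 = -3.
Foot = (-6, 10, -17) − (-3)·(2, -3, 3) = (0, 1, -8).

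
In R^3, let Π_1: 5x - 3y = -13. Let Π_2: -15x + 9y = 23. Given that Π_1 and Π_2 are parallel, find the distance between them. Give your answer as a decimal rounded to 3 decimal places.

0.915

Rescale Π_2 by 1/(-3): 5x - 3y = -23/3. Then distance = |-13 − (-23/3)| / √34 ≈ 0.915.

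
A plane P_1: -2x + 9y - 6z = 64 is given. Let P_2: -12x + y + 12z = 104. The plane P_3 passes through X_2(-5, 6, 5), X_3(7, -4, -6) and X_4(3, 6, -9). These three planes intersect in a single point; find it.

X_2X_3 = (12, -10, -11), X_2X_4 = (8, 0, -14); a normal to P_3 is X_2X_3 × X_2X_4 = (140, 80, 80).
Using X_2: P_3 has equation 140x + 80y + 80z = 180.
Solving the 3×3 linear system -2x + 9y - 6z = 64, -12x + y + 12z = 104, 140x + 80y + 80z = 180 (e.g. by elimination or Cramer's rule, determinant = 32120) gives (-5, 8, 3).

(-5, 8, 3)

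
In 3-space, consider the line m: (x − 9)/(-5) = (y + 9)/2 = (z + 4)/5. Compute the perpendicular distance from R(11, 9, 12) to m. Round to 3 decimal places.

19.389

m has direction (-5, 2, 5) through (9, -9, -4).
Taking (9, -9, -4) on m with direction v = (-5, 2, 5): w = R − (9, -9, -4) = (2, 18, 16), and w × v = (58, -90, 94).
Distance = |w × v| / |v| = √20300 / √54 ≈ 19.389.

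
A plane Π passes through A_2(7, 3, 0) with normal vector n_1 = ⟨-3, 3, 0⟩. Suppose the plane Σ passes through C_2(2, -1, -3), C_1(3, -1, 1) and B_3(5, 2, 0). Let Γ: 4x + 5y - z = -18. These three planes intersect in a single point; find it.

Π: n_1·r = n_1·A_2 gives -3x + 3y = -12.
C_2C_1 = (1, 0, 4), C_2B_3 = (3, 3, 3); a normal to Σ is C_2C_1 × C_2B_3 = (-12, 9, 3).
Using C_2: Σ has equation -12x + 9y + 3z = -42.
Solving the 3×3 linear system -3x + 3y = -12, -12x + 9y + 3z = -42, 4x + 5y - z = -18 (e.g. by elimination or Cramer's rule, determinant = 72) gives (0, -4, -2).

(0, -4, -2)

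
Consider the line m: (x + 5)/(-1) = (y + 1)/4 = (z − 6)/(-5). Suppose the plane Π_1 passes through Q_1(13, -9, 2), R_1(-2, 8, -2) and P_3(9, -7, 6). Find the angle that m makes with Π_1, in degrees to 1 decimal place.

2.9

m has direction (-1, 4, -5) through (-5, -1, 6).
Q_1R_1 = (-15, 17, -4), Q_1P_3 = (-4, 2, 4); a normal to Π_1 is Q_1R_1 × Q_1P_3 = (76, 76, 38).
Using Q_1: Π_1 has equation 76x + 76y + 38z = 380.
sin θ = |n·v| / (|n||v|) = |38| / (√12996 · √42) = 0.05143.
θ ≈ 2.9°.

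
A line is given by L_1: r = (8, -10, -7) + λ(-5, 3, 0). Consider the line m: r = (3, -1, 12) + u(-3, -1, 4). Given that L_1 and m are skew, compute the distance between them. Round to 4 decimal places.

Common perpendicular direction n = (-5, 3, 0) × (-3, -1, 4) = (12, 20, 14).
With w = (3, -1, 12) − (8, -10, -7) = (-5, 9, 19), w · n = 386.
Distance = |w · n| / |n| = |386| / √740 ≈ 14.1896.

14.1896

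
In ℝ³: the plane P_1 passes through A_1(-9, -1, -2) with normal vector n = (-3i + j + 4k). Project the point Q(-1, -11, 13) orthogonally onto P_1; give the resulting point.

P_1: n·r = n·A_1 gives -3x + y + 4z = 18.
Foot = Q − λn with λ = (n·Q − d)/|n|² = (44 − 18)/26 = 1.
Foot = (-1, -11, 13) − 1·(-3, 1, 4) = (2, -12, 9).

(2, -12, 9)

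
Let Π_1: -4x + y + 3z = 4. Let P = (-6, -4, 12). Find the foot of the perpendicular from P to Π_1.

(2, -6, 6)

Foot = P − λn with λ = (n·P − d)/|n|² = (56 − 4)/26 = 2.
Foot = (-6, -4, 12) − 2·(-4, 1, 3) = (2, -6, 6).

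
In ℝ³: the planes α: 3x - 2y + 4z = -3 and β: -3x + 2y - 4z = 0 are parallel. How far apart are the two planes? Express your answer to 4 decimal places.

Rescale β by 1/(-1): 3x - 2y + 4z = 0. Then distance = |-3 − 0| / √29 ≈ 0.5571.

0.5571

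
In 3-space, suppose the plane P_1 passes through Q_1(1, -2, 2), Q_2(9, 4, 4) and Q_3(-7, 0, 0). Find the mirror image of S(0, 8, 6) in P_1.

Q_1Q_2 = (8, 6, 2), Q_1Q_3 = (-8, 2, -2); a normal to P_1 is Q_1Q_2 × Q_1Q_3 = (-16, 0, 64).
Using Q_1: P_1 has equation -16x + 64z = 112.
λ = (n·S − d)/|n|² = (384 − 112)/4352 = 1/16.
Reflection = S − 2λn = (0, 8, 6) − (1/8)·(-16, 0, 64) = (2, 8, -2).

(2, 8, -2)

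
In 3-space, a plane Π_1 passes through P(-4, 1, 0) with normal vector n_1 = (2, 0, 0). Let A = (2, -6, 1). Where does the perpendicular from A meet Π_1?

(-4, -6, 1)

Π_1: n_1·r = n_1·P gives 2x = -8.
Foot = A − λn with λ = (n·A − d)/|n|² = (4 − (-8))/4 = 3.
Foot = (2, -6, 1) − 3·(2, 0, 0) = (-4, -6, 1).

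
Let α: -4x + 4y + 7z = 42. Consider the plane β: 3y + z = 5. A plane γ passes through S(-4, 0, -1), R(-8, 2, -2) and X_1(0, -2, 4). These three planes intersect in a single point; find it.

(-6, 1, 2)

SR = (-4, 2, -1), SX_1 = (4, -2, 5); a normal to γ is SR × SX_1 = (8, 16, 0).
Using S: γ has equation 8x + 16y = -32.
Solving the 3×3 linear system -4x + 4y + 7z = 42, 3y + z = 5, 8x + 16y = -32 (e.g. by elimination or Cramer's rule, determinant = -72) gives (-6, 1, 2).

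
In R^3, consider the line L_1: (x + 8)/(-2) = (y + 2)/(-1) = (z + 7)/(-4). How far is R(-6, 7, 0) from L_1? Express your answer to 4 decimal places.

7.3452

L_1 has direction (-2, -1, -4) through (-8, -2, -7).
Taking (-8, -2, -7) on L_1 with direction v = (-2, -1, -4): w = R − (-8, -2, -7) = (2, 9, 7), and w × v = (-29, -6, 16).
Distance = |w × v| / |v| = √1133 / √21 ≈ 7.3452.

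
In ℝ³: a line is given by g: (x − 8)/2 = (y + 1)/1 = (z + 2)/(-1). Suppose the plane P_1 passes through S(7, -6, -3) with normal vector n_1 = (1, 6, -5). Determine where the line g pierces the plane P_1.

g has direction (2, 1, -1) through (8, -1, -2).
P_1: n_1·r = n_1·S gives x + 6y - 5z = -14.
Substitute r = (8, -1, -2) + t(2, 1, -1) into the plane: 12 + 13t = -14, so t = -2.
Intersection: (8, -1, -2) + (-2)·(2, 1, -1) = (4, -3, 0).

(4, -3, 0)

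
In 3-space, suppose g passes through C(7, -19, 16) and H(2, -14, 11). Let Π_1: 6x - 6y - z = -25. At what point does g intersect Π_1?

A direction vector for g is H − C = (-5, 5, -5).
Substitute r = (7, -19, 16) + t(-5, 5, -5) into the plane: 140 + (-55)t = -25, so t = 3.
Intersection: (7, -19, 16) + 3·(-5, 5, -5) = (-8, -4, 1).

(-8, -4, 1)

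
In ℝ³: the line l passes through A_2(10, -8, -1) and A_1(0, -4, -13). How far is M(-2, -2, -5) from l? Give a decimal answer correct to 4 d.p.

A direction vector for l is A_1 − A_2 = (-10, 4, -12).
Taking (10, -8, -1) on l with direction v = (-10, 4, -12): w = M − (10, -8, -1) = (-12, 6, -4), and w × v = (-56, -104, 12).
Distance = |w × v| / |v| = √14096 / √260 ≈ 7.3631.

7.3631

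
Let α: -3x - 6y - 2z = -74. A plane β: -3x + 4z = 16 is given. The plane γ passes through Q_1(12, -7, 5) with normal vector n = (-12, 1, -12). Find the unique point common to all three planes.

γ: n·r = n·Q_1 gives -12x + y - 12z = -211.
Solving the 3×3 linear system -3x - 6y - 2z = -74, -3x + 4z = 16, -12x + y - 12z = -211 (e.g. by elimination or Cramer's rule, determinant = 522) gives (8, 5, 10).

(8, 5, 10)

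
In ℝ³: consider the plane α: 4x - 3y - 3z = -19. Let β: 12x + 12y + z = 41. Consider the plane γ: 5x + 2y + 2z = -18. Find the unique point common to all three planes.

Solving the 3×3 linear system 4x - 3y - 3z = -19, 12x + 12y + z = 41, 5x + 2y + 2z = -18 (e.g. by elimination or Cramer's rule, determinant = 253) gives (-4, 8, -7).

(-4, 8, -7)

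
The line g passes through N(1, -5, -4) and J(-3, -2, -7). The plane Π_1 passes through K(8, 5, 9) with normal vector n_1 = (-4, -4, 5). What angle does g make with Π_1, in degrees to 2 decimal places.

14.47

A direction vector for g is J − N = (-4, 3, -3).
Π_1: n_1·r = n_1·K gives -4x - 4y + 5z = -7.
sin θ = |n·v| / (|n||v|) = |-11| / (√57 · √34) = 0.24987.
θ ≈ 14.47°.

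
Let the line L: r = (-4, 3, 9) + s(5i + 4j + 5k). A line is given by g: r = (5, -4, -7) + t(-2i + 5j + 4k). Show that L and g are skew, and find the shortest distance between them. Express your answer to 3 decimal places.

8.770

Common perpendicular direction n = (5, 4, 5) × (-2, 5, 4) = (-9, -30, 33).
With w = (5, -4, -7) − (-4, 3, 9) = (9, -7, -16), w · n = -399.
Since n ≠ 0 the lines are not parallel, and w · n = -399 ≠ 0 so they do not intersect; hence they are skew.
Distance = |w · n| / |n| = |-399| / √2070 ≈ 8.770.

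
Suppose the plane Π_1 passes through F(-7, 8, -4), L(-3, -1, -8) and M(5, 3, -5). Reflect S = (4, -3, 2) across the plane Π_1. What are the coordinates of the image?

FL = (4, -9, -4), FM = (12, -5, -1); a normal to Π_1 is FL × FM = (-11, -44, 88).
Using F: Π_1 has equation -11x - 44y + 88z = -627.
λ = (n·S − d)/|n|² = (264 − (-627))/9801 = 1/11.
Reflection = S − 2λn = (4, -3, 2) − (2/11)·(-11, -44, 88) = (6, 5, -14).

(6, 5, -14)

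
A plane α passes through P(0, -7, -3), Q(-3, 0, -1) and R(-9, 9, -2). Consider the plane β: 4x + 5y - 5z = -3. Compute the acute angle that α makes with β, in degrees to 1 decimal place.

20.2

PQ = (-3, 7, 2), PR = (-9, 16, 1); a normal to α is PQ × PR = (-25, -15, 15).
Using P: α has equation -25x - 15y + 15z = 60.
cos θ = |n₁·n₂| / (|n₁||n₂|) = |-250| / (√1075 · √66).
θ = arccos(0.93856) ≈ 20.2°.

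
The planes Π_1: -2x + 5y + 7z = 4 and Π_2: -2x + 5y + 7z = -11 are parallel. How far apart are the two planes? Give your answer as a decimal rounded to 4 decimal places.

Same normal n = (-2, 5, 7) with |n| = √78; distance = |4 − (-11)| / |n| = 15/√78 ≈ 1.6984.

1.6984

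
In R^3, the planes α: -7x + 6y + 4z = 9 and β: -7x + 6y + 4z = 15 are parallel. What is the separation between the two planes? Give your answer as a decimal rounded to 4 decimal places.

Same normal n = (-7, 6, 4) with |n| = √101; distance = |9 − 15| / |n| = 6/√101 ≈ 0.5970.

0.5970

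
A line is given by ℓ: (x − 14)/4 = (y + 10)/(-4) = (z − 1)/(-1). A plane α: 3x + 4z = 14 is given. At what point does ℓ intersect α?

(-2, 6, 5)

ℓ has direction (4, -4, -1) through (14, -10, 1).
Substitute r = (14, -10, 1) + t(4, -4, -1) into the plane: 46 + 8t = 14, so t = -4.
Intersection: (14, -10, 1) + (-4)·(4, -4, -1) = (-2, 6, 5).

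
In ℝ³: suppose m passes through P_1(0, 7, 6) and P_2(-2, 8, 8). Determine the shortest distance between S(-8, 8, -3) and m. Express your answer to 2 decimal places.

12.08

A direction vector for m is P_2 − P_1 = (-2, 1, 2).
Taking (0, 7, 6) on m with direction v = (-2, 1, 2): w = S − (0, 7, 6) = (-8, 1, -9), and w × v = (11, 34, -6).
Distance = |w × v| / |v| = √1313 / √9 ≈ 12.08.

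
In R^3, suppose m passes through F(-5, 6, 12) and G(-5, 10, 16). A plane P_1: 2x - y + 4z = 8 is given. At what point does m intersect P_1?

A direction vector for m is G − F = (0, 4, 4).
Substitute r = (-5, 6, 12) + t(0, 4, 4) into the plane: 32 + 12t = 8, so t = -2.
Intersection: (-5, 6, 12) + (-2)·(0, 4, 4) = (-5, -2, 4).

(-5, -2, 4)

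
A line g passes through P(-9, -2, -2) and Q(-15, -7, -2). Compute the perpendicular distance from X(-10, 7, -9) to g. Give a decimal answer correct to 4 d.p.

A direction vector for g is Q − P = (-6, -5, 0).
Taking (-9, -2, -2) on g with direction v = (-6, -5, 0): w = X − (-9, -2, -2) = (-1, 9, -7), and w × v = (-35, 42, 59).
Distance = |w × v| / |v| = √6470 / √61 ≈ 10.2988.

10.2988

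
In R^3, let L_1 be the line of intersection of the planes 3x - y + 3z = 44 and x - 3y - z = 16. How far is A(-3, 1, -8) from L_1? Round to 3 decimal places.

Direction of L_1: (3, -1, 3) × (1, -3, -1) = (10, 6, -8).
A point on L_1: solving the two plane equations with x = 7 gives (7, -5, 6).
Taking (7, -5, 6) on L_1 with direction v = (10, 6, -8): w = A − (7, -5, 6) = (-10, 6, -14), and w × v = (36, -220, -120).
Distance = |w × v| / |v| = √64096 / √200 ≈ 17.902.

17.902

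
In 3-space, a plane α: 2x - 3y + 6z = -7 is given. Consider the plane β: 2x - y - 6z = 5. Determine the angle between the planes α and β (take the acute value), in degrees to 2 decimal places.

cos θ = |n₁·n₂| / (|n₁||n₂|) = |-29| / (√49 · √41).
θ = arccos(0.64701) ≈ 49.68°.

49.68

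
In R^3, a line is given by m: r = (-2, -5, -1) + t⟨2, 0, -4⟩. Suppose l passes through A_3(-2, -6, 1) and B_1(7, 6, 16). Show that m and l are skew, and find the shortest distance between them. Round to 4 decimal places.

1.3402

A direction vector for l is B_1 − A_3 = (9, 12, 15).
Common perpendicular direction n = (2, 0, -4) × (9, 12, 15) = (48, -66, 24).
With w = (-2, -6, 1) − (-2, -5, -1) = (0, -1, 2), w · n = 114.
Since n ≠ 0 the lines are not parallel, and w · n = 114 ≠ 0 so they do not intersect; hence they are skew.
Distance = |w · n| / |n| = |114| / √7236 ≈ 1.3402.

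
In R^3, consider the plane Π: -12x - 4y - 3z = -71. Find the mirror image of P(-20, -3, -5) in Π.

(28, 13, 7)

λ = (n·P − d)/|n|² = (267 − (-71))/169 = 2.
Reflection = P − 2λn = (-20, -3, -5) − 4·(-12, -4, -3) = (28, 13, 7).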